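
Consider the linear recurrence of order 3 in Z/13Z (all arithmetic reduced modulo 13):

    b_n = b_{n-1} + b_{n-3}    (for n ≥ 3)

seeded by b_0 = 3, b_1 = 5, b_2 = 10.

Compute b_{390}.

b_3 = 1·10 + 0·5 + 1·3 = 0
b_4 = 1·0 + 0·10 + 1·5 = 5
b_5 = 1·5 + 0·0 + 1·10 = 2
b_6 = 1·2 + 0·5 + 1·0 = 2
b_7 = 1·2 + 0·2 + 1·5 = 7
b_8 = 1·7 + 0·2 + 1·2 = 9
Continuing the recurrence:
  b_9 = 11;  b_10 = 5;  b_11 = 1;  b_12 = 12;  b_13 = 4;  b_14 = 5
  b_15 = 4;  b_16 = 8;  b_17 = 0;  b_18 = 4;  b_19 = 12;  b_20 = 12
  b_21 = 3;  b_22 = 2;  b_23 = 1;  b_24 = 4;  b_25 = 6;  b_26 = 7
  b_27 = 11;  b_28 = 4;  b_29 = 11;  b_30 = 9;  b_31 = 0;  b_32 = 11
  b_33 = 7;  b_34 = 7;  b_35 = 5;  b_36 = 12;  b_37 = 6;  b_38 = 11
  b_39 = 10;  b_40 = 3;  b_41 = 1;  b_42 = 11;  b_43 = 1;  b_44 = 2
  b_45 = 0;  b_46 = 1;  b_47 = 3;  b_48 = 3;  b_49 = 4;  b_50 = 7
  b_51 = 10;  b_52 = 1;  b_53 = 8;  b_54 = 5;  b_55 = 6;  b_56 = 1
  b_57 = 6;  b_58 = 12;  b_59 = 0;  b_60 = 6;  b_61 = 5;  b_62 = 5
  b_63 = 11;  b_64 = 3;  b_65 = 8;  b_66 = 6;  b_67 = 9;  b_68 = 4
  b_69 = 10;  b_70 = 6;  b_71 = 10;  b_72 = 7;  b_73 = 0;  b_74 = 10
  b_75 = 4;  b_76 = 4;  b_77 = 1;  b_78 = 5;  b_79 = 9;  b_80 = 10
  b_81 = 2;  b_82 = 11;  b_83 = 8;  b_84 = 10;  b_85 = 8;  b_86 = 3
  b_87 = 0;  b_88 = 8;  b_89 = 11;  b_90 = 11;  b_91 = 6;  b_92 = 4
  b_93 = 2;  b_94 = 8;  b_95 = 12;  b_96 = 1;  b_97 = 9;  b_98 = 8
  b_99 = 9;  b_100 = 5;  b_101 = 0;  b_102 = 9;  b_103 = 1;  b_104 = 1
  b_105 = 10;  b_106 = 11;  b_107 = 12;  b_108 = 9;  b_109 = 7;  b_110 = 6
  b_111 = 2;  b_112 = 9;  b_113 = 2;  b_114 = 4;  b_115 = 0;  b_116 = 2
  b_117 = 6;  b_118 = 6;  b_119 = 8;  b_120 = 1;  b_121 = 7;  b_122 = 2
  b_123 = 3;  b_124 = 10;  b_125 = 12;  b_126 = 2;  b_127 = 12;  b_128 = 11
  b_129 = 0;  b_130 = 12;  b_131 = 10;  b_132 = 10;  b_133 = 9;  b_134 = 6
  b_135 = 3;  b_136 = 12;  b_137 = 5;  b_138 = 8;  b_139 = 7;  b_140 = 12
  b_141 = 7;  b_142 = 1;  b_143 = 0;  b_144 = 7;  b_145 = 8;  b_146 = 8
  b_147 = 2;  b_148 = 10;  b_149 = 5;  b_150 = 7;  b_151 = 4;  b_152 = 9
  b_153 = 3;  b_154 = 7;  b_155 = 3;  b_156 = 6;  b_157 = 0;  b_158 = 3
  b_159 = 9;  b_160 = 9;  b_161 = 12;  b_162 = 8;  b_163 = 4;  b_164 = 3
  b_165 = 11;  b_166 = 2;  b_167 = 5;  b_168 = 3;  b_169 = 5;  b_170 = 10
  b_171 = 0;  b_172 = 5;  b_173 = 2;  b_174 = 2;  b_175 = 7;  b_176 = 9
  b_177 = 11;  b_178 = 5;  b_179 = 1;  b_180 = 12;  b_181 = 4;  b_182 = 5
  b_183 = 4;  b_184 = 8;  b_185 = 0;  b_186 = 4;  b_187 = 12;  b_188 = 12
  b_189 = 3;  b_190 = 2;  b_191 = 1;  b_192 = 4;  b_193 = 6;  b_194 = 7
  b_195 = 11;  b_196 = 4;  b_197 = 11;  b_198 = 9;  b_199 = 0;  b_200 = 11
  b_201 = 7;  b_202 = 7;  b_203 = 5;  b_204 = 12;  b_205 = 6;  b_206 = 11
  b_207 = 10;  b_208 = 3;  b_209 = 1;  b_210 = 11;  b_211 = 1;  b_212 = 2
  b_213 = 0;  b_214 = 1;  b_215 = 3;  b_216 = 3;  b_217 = 4;  b_218 = 7
  b_219 = 10;  b_220 = 1;  b_221 = 8;  b_222 = 5;  b_223 = 6;  b_224 = 1
  b_225 = 6;  b_226 = 12;  b_227 = 0;  b_228 = 6;  b_229 = 5;  b_230 = 5
  b_231 = 11;  b_232 = 3;  b_233 = 8;  b_234 = 6;  b_235 = 9;  b_236 = 4
  b_237 = 10;  b_238 = 6;  b_239 = 10;  b_240 = 7;  b_241 = 0;  b_242 = 10
  b_243 = 4;  b_244 = 4;  b_245 = 1;  b_246 = 5;  b_247 = 9;  b_248 = 10
  b_249 = 2;  b_250 = 11;  b_251 = 8;  b_252 = 10;  b_253 = 8;  b_254 = 3
  b_255 = 0;  b_256 = 8;  b_257 = 11;  b_258 = 11;  b_259 = 6;  b_260 = 4
  b_261 = 2;  b_262 = 8;  b_263 = 12;  b_264 = 1;  b_265 = 9;  b_266 = 8
  b_267 = 9;  b_268 = 5;  b_269 = 0;  b_270 = 9;  b_271 = 1;  b_272 = 1
  b_273 = 10;  b_274 = 11;  b_275 = 12;  b_276 = 9;  b_277 = 7;  b_278 = 6
  b_279 = 2;  b_280 = 9;  b_281 = 2;  b_282 = 4;  b_283 = 0;  b_284 = 2
  b_285 = 6;  b_286 = 6;  b_287 = 8;  b_288 = 1;  b_289 = 7;  b_290 = 2
  b_291 = 3;  b_292 = 10;  b_293 = 12;  b_294 = 2;  b_295 = 12;  b_296 = 11
  b_297 = 0;  b_298 = 12;  b_299 = 10;  b_300 = 10;  b_301 = 9;  b_302 = 6
  b_303 = 3;  b_304 = 12;  b_305 = 5;  b_306 = 8;  b_307 = 7;  b_308 = 12
  b_309 = 7;  b_310 = 1;  b_311 = 0;  b_312 = 7;  b_313 = 8;  b_314 = 8
  b_315 = 2;  b_316 = 10;  b_317 = 5;  b_318 = 7;  b_319 = 4;  b_320 = 9
  b_321 = 3;  b_322 = 7;  b_323 = 3;  b_324 = 6;  b_325 = 0;  b_326 = 3
  b_327 = 9;  b_328 = 9;  b_329 = 12;  b_330 = 8;  b_331 = 4;  b_332 = 3
  b_333 = 11;  b_334 = 2;  b_335 = 5;  b_336 = 3;  b_337 = 5;  b_338 = 10
  b_339 = 0;  b_340 = 5;  b_341 = 2;  b_342 = 2;  b_343 = 7;  b_344 = 9
  b_345 = 11;  b_346 = 5;  b_347 = 1;  b_348 = 12;  b_349 = 4;  b_350 = 5
  b_351 = 4;  b_352 = 8;  b_353 = 0;  b_354 = 4;  b_355 = 12;  b_356 = 12
  b_357 = 3;  b_358 = 2;  b_359 = 1;  b_360 = 4;  b_361 = 6;  b_362 = 7
  b_363 = 11;  b_364 = 4;  b_365 = 11;  b_366 = 9;  b_367 = 0;  b_368 = 11
  b_369 = 7;  b_370 = 7;  b_371 = 5;  b_372 = 12;  b_373 = 6;  b_374 = 11
  b_375 = 10;  b_376 = 3;  b_377 = 1;  b_378 = 11;  b_379 = 1;  b_380 = 2
  b_381 = 0;  b_382 = 1;  b_383 = 3;  b_384 = 3;  b_385 = 4;  b_386 = 7
  b_387 = 10;  b_388 = 1
b_389 = 1·1 + 0·10 + 1·7 = 8
b_390 = 1·8 + 0·1 + 1·10 = 5

5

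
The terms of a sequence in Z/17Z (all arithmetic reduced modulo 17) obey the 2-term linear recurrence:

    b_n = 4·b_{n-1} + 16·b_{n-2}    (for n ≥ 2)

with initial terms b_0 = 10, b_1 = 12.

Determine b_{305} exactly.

11

b_2 = 4·12 + 16·10 = 4
b_3 = 4·4 + 16·12 = 4
b_4 = 4·4 + 16·4 = 12
b_5 = 4·12 + 16·4 = 10
b_6 = 4·10 + 16·12 = 11
b_7 = 4·11 + 16·10 = 0
b_8 = 4·0 + 16·11 = 6
b_9 = 4·6 + 16·0 = 7
b_10 = 4·7 + 16·6 = 5
b_11 = 4·5 + 16·7 = 13
b_12 = 4·13 + 16·5 = 13
b_13 = 4·13 + 16·13 = 5
b_14 = 4·5 + 16·13 = 7
b_15 = 4·7 + 16·5 = 6
b_16 = 4·6 + 16·7 = 0
b_17 = 4·0 + 16·6 = 11
b_18 = 4·11 + 16·0 = 10
b_19 = 4·10 + 16·11 = 12
(b_18, b_19) = (10, 12) = (b_0, b_1), so the sequence has period 18.
305 ≡ 17 (mod 18), hence b_305 = b_17 = 11.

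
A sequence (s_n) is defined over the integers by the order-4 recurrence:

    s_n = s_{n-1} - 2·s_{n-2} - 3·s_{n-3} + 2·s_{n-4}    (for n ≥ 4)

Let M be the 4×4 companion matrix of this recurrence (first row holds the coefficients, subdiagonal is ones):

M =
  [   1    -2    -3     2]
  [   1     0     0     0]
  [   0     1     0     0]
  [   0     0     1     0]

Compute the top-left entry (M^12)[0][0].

(M^12)[0][0] is the top entry after applying M 12 times to the unit state (1, 0, 0, 0). Equivalently it is h_{15} for the auxiliary sequence (h_n) obeying the same recurrence with h_3 = 1 and h_i = 0 for 0 ≤ i < 3:
h_4 = 1·1 + -2·0 + -3·0 + 2·0 = 1
h_5 = 1·1 + -2·1 + -3·0 + 2·0 = -1
h_6 = 1·-1 + -2·1 + -3·1 + 2·0 = -6
h_7 = 1·-6 + -2·-1 + -3·1 + 2·1 = -5
h_8 = 1·-5 + -2·-6 + -3·-1 + 2·1 = 12
h_9 = 1·12 + -2·-5 + -3·-6 + 2·-1 = 38
h_10 = 1·38 + -2·12 + -3·-5 + 2·-6 = 17
h_11 = 1·17 + -2·38 + -3·12 + 2·-5 = -105
h_12 = 1·-105 + -2·17 + -3·38 + 2·12 = -229
h_13 = 1·-229 + -2·-105 + -3·17 + 2·38 = 6
h_14 = 1·6 + -2·-229 + -3·-105 + 2·17 = 813
h_15 = 1·813 + -2·6 + -3·-229 + 2·-105 = 1278

1278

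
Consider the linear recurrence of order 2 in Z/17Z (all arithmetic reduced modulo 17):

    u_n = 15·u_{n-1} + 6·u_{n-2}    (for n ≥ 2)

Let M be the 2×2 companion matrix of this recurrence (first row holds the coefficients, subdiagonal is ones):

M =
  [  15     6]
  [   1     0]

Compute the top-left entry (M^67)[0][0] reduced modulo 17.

(M^67)[0][0] is the top entry after applying M 67 times to the unit state (1, 0). Equivalently it is h_{68} for the auxiliary sequence (h_n) obeying the same recurrence with h_1 = 1 and h_i = 0 for 0 ≤ i < 1:
h_2 = 15·1 + 6·0 = 15
h_3 = 15·15 + 6·1 = 10
h_4 = 15·10 + 6·15 = 2
h_5 = 15·2 + 6·10 = 5
h_6 = 15·5 + 6·2 = 2
h_7 = 15·2 + 6·5 = 9
h_8 = 15·9 + 6·2 = 11
h_9 = 15·11 + 6·9 = 15
h_10 = 15·15 + 6·11 = 2
h_11 = 15·2 + 6·15 = 1
h_12 = 15·1 + 6·2 = 10
h_13 = 15·10 + 6·1 = 3
h_14 = 15·3 + 6·10 = 3
h_15 = 15·3 + 6·3 = 12
h_16 = 15·12 + 6·3 = 11
h_17 = 15·11 + 6·12 = 16
h_18 = 15·16 + 6·11 = 0
h_19 = 15·0 + 6·16 = 11
h_20 = 15·11 + 6·0 = 12
h_21 = 15·12 + 6·11 = 8
h_22 = 15·8 + 6·12 = 5
h_23 = 15·5 + 6·8 = 4
h_24 = 15·4 + 6·5 = 5
h_25 = 15·5 + 6·4 = 14
h_26 = 15·14 + 6·5 = 2
h_27 = 15·2 + 6·14 = 12
h_28 = 15·12 + 6·2 = 5
h_29 = 15·5 + 6·12 = 11
h_30 = 15·11 + 6·5 = 8
h_31 = 15·8 + 6·11 = 16
h_32 = 15·16 + 6·8 = 16
h_33 = 15·16 + 6·16 = 13
h_34 = 15·13 + 6·16 = 2
h_35 = 15·2 + 6·13 = 6
h_36 = 15·6 + 6·2 = 0
h_37 = 15·0 + 6·6 = 2
h_38 = 15·2 + 6·0 = 13
h_39 = 15·13 + 6·2 = 3
h_40 = 15·3 + 6·13 = 4
h_41 = 15·4 + 6·3 = 10
h_42 = 15·10 + 6·4 = 4
h_43 = 15·4 + 6·10 = 1
h_44 = 15·1 + 6·4 = 5
h_45 = 15·5 + 6·1 = 13
h_46 = 15·13 + 6·5 = 4
h_47 = 15·4 + 6·13 = 2
h_48 = 15·2 + 6·4 = 3
h_49 = 15·3 + 6·2 = 6
h_50 = 15·6 + 6·3 = 6
h_51 = 15·6 + 6·6 = 7
h_52 = 15·7 + 6·6 = 5
h_53 = 15·5 + 6·7 = 15
h_54 = 15·15 + 6·5 = 0
h_55 = 15·0 + 6·15 = 5
h_56 = 15·5 + 6·0 = 7
h_57 = 15·7 + 6·5 = 16
h_58 = 15·16 + 6·7 = 10
h_59 = 15·10 + 6·16 = 8
h_60 = 15·8 + 6·10 = 10
h_61 = 15·10 + 6·8 = 11
h_62 = 15·11 + 6·10 = 4
h_63 = 15·4 + 6·11 = 7
h_64 = 15·7 + 6·4 = 10
h_65 = 15·10 + 6·7 = 5
h_66 = 15·5 + 6·10 = 16
h_67 = 15·16 + 6·5 = 15
h_68 = 15·15 + 6·16 = 15

15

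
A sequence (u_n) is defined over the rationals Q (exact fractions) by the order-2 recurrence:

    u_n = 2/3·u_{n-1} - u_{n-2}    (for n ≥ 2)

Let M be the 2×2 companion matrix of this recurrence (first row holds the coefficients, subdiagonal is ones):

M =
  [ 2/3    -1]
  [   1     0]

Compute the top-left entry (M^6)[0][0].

559/729

(M^6)[0][0] is the top entry after applying M 6 times to the unit state (1, 0). Equivalently it is h_{7} for the auxiliary sequence (h_n) obeying the same recurrence with h_1 = 1 and h_i = 0 for 0 ≤ i < 1:
h_2 = 2/3·1 + -1·0 = 2/3
h_3 = 2/3·2/3 + -1·1 = -5/9
h_4 = 2/3·-5/9 + -1·2/3 = -28/27
h_5 = 2/3·-28/27 + -1·-5/9 = -11/81
h_6 = 2/3·-11/81 + -1·-28/27 = 230/243
h_7 = 2/3·230/243 + -1·-11/81 = 559/729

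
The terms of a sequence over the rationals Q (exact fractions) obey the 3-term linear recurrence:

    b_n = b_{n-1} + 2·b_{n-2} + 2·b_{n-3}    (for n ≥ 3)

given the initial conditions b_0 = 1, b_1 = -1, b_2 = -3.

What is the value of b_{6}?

-51

b_3 = 1·-3 + 2·-1 + 2·1 = -3
b_4 = 1·-3 + 2·-3 + 2·-1 = -11
b_5 = 1·-11 + 2·-3 + 2·-3 = -23
b_6 = 1·-23 + 2·-11 + 2·-3 = -51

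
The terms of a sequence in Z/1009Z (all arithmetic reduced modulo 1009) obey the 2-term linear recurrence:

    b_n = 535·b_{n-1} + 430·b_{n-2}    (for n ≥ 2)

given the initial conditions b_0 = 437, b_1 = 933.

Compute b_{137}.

b_2 = 535·933 + 430·437 = 945
b_3 = 535·945 + 430·933 = 683
b_4 = 535·683 + 430·945 = 879
b_5 = 535·879 + 430·683 = 142
b_6 = 535·142 + 430·879 = 899
b_7 = 535·899 + 430·142 = 192
b_8 = 535·192 + 430·899 = 934
b_9 = 535·934 + 430·192 = 57
b_10 = 535·57 + 430·934 = 263
b_11 = 535·263 + 430·57 = 748
b_12 = 535·748 + 430·263 = 698
b_13 = 535·698 + 430·748 = 878
b_14 = 535·878 + 430·698 = 3
b_15 = 535·3 + 430·878 = 770
b_16 = 535·770 + 430·3 = 559
b_17 = 535·559 + 430·770 = 549
b_18 = 535·549 + 430·559 = 324
b_19 = 535·324 + 430·549 = 765
b_20 = 535·765 + 430·324 = 708
b_21 = 535·708 + 430·765 = 421
b_22 = 535·421 + 430·708 = 959
b_23 = 535·959 + 430·421 = 912
b_24 = 535·912 + 430·959 = 262
b_25 = 535·262 + 430·912 = 587
b_26 = 535·587 + 430·262 = 907
b_27 = 535·907 + 430·587 = 76
b_28 = 535·76 + 430·907 = 836
b_29 = 535·836 + 430·76 = 665
b_30 = 535·665 + 430·836 = 883
b_31 = 535·883 + 430·665 = 596
b_32 = 535·596 + 430·883 = 322
b_33 = 535·322 + 430·596 = 734
b_34 = 535·734 + 430·322 = 416
b_35 = 535·416 + 430·734 = 383
b_36 = 535·383 + 430·416 = 365
b_37 = 535·365 + 430·383 = 761
b_38 = 535·761 + 430·365 = 54
b_39 = 535·54 + 430·761 = 952
b_40 = 535·952 + 430·54 = 797
b_41 = 535·797 + 430·952 = 303
b_42 = 535·303 + 430·797 = 315
b_43 = 535·315 + 430·303 = 151
b_44 = 535·151 + 430·315 = 309
b_45 = 535·309 + 430·151 = 193
b_46 = 535·193 + 430·309 = 19
b_47 = 535·19 + 430·193 = 327
b_48 = 535·327 + 430·19 = 486
b_49 = 535·486 + 430·327 = 47
b_50 = 535·47 + 430·486 = 37
b_51 = 535·37 + 430·47 = 654
b_52 = 535·654 + 430·37 = 542
b_53 = 535·542 + 430·654 = 96
b_54 = 535·96 + 430·542 = 891
b_55 = 535·891 + 430·96 = 348
b_56 = 535·348 + 430·891 = 234
b_57 = 535·234 + 430·348 = 382
b_58 = 535·382 + 430·234 = 272
b_59 = 535·272 + 430·382 = 17
b_60 = 535·17 + 430·272 = 939
b_61 = 535·939 + 430·17 = 130
b_62 = 535·130 + 430·939 = 99
b_63 = 535·99 + 430·130 = 902
b_64 = 535·902 + 430·99 = 460
b_65 = 535·460 + 430·902 = 308
b_66 = 535·308 + 430·460 = 349
b_67 = 535·349 + 430·308 = 311
b_68 = 535·311 + 430·349 = 638
b_69 = 535·638 + 430·311 = 830
b_70 = 535·830 + 430·638 = 991
b_71 = 535·991 + 430·830 = 174
b_72 = 535·174 + 430·991 = 594
b_73 = 535·594 + 430·174 = 109
b_74 = 535·109 + 430·594 = 945
b_75 = 535·945 + 430·109 = 522
b_76 = 535·522 + 430·945 = 509
b_77 = 535·509 + 430·522 = 347
b_78 = 535·347 + 430·509 = 915
b_79 = 535·915 + 430·347 = 38
b_80 = 535·38 + 430·915 = 90
b_81 = 535·90 + 430·38 = 923
b_82 = 535·923 + 430·90 = 762
b_83 = 535·762 + 430·923 = 387
b_84 = 535·387 + 430·762 = 944
b_85 = 535·944 + 430·387 = 465
b_86 = 535·465 + 430·944 = 863
b_87 = 535·863 + 430·465 = 760
b_88 = 535·760 + 430·863 = 760
b_89 = 535·760 + 430·760 = 866
b_90 = 535·866 + 430·760 = 63
b_91 = 535·63 + 430·866 = 467
b_92 = 535·467 + 430·63 = 469
b_93 = 535·469 + 430·467 = 702
b_94 = 535·702 + 430·469 = 92
b_95 = 535·92 + 430·702 = 957
b_96 = 535·957 + 430·92 = 641
b_97 = 535·641 + 430·957 = 722
b_98 = 535·722 + 430·641 = 1005
b_99 = 535·1005 + 430·722 = 575
b_100 = 535·575 + 430·1005 = 178
b_101 = 535·178 + 430·575 = 429
b_102 = 535·429 + 430·178 = 328
b_103 = 535·328 + 430·429 = 746
b_104 = 535·746 + 430·328 = 335
b_105 = 535·335 + 430·746 = 550
b_106 = 535·550 + 430·335 = 394
b_107 = 535·394 + 430·550 = 303
b_108 = 535·303 + 430·394 = 573
b_109 = 535·573 + 430·303 = 957
b_110 = 535·957 + 430·573 = 626
b_111 = 535·626 + 430·957 = 769
b_112 = 535·769 + 430·626 = 529
b_113 = 535·529 + 430·769 = 213
b_114 = 535·213 + 430·529 = 383
b_115 = 535·383 + 430·213 = 858
b_116 = 535·858 + 430·383 = 158
b_117 = 535·158 + 430·858 = 429
b_118 = 535·429 + 430·158 = 809
b_119 = 535·809 + 430·429 = 786
b_120 = 535·786 + 430·809 = 531
b_121 = 535·531 + 430·786 = 521
b_122 = 535·521 + 430·531 = 547
b_123 = 535·547 + 430·521 = 67
b_124 = 535·67 + 430·547 = 643
b_125 = 535·643 + 430·67 = 494
b_126 = 535·494 + 430·643 = 965
b_127 = 535·965 + 430·494 = 197
b_128 = 535·197 + 430·965 = 710
b_129 = 535·710 + 430·197 = 420
b_130 = 535·420 + 430·710 = 275
b_131 = 535·275 + 430·420 = 809
b_132 = 535·809 + 430·275 = 151
b_133 = 535·151 + 430·809 = 839
b_134 = 535·839 + 430·151 = 214
b_135 = 535·214 + 430·839 = 21
b_136 = 535·21 + 430·214 = 337
b_137 = 535·337 + 430·21 = 642

642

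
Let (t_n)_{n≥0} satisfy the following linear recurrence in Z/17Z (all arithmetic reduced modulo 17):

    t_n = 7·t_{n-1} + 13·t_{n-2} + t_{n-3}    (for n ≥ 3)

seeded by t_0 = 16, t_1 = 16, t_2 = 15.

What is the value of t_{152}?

2

t_3 = 7·15 + 13·16 + 1·16 = 6
t_4 = 7·6 + 13·15 + 1·16 = 15
t_5 = 7·15 + 13·6 + 1·15 = 11
t_6 = 7·11 + 13·15 + 1·6 = 6
t_7 = 7·6 + 13·11 + 1·15 = 13
t_8 = 7·13 + 13·6 + 1·11 = 10
t_9 = 7·10 + 13·13 + 1·6 = 7
t_10 = 7·7 + 13·10 + 1·13 = 5
t_11 = 7·5 + 13·7 + 1·10 = 0
t_12 = 7·0 + 13·5 + 1·7 = 4
t_13 = 7·4 + 13·0 + 1·5 = 16
t_14 = 7·16 + 13·4 + 1·0 = 11
t_15 = 7·11 + 13·16 + 1·4 = 0
t_16 = 7·0 + 13·11 + 1·16 = 6
t_17 = 7·6 + 13·0 + 1·11 = 2
t_18 = 7·2 + 13·6 + 1·0 = 7
t_19 = 7·7 + 13·2 + 1·6 = 13
t_20 = 7·13 + 13·7 + 1·2 = 14
t_21 = 7·14 + 13·13 + 1·7 = 2
t_22 = 7·2 + 13·14 + 1·13 = 5
t_23 = 7·5 + 13·2 + 1·14 = 7
t_24 = 7·7 + 13·5 + 1·2 = 14
t_25 = 7·14 + 13·7 + 1·5 = 7
t_26 = 7·7 + 13·14 + 1·7 = 0
t_27 = 7·0 + 13·7 + 1·14 = 3
t_28 = 7·3 + 13·0 + 1·7 = 11
t_29 = 7·11 + 13·3 + 1·0 = 14
t_30 = 7·14 + 13·11 + 1·3 = 6
t_31 = 7·6 + 13·14 + 1·11 = 14
t_32 = 7·14 + 13·6 + 1·14 = 3
t_33 = 7·3 + 13·14 + 1·6 = 5
t_34 = 7·5 + 13·3 + 1·14 = 3
t_35 = 7·3 + 13·5 + 1·3 = 4
t_36 = 7·4 + 13·3 + 1·5 = 4
t_37 = 7·4 + 13·4 + 1·3 = 15
t_38 = 7·15 + 13·4 + 1·4 = 8
t_39 = 7·8 + 13·15 + 1·4 = 0
t_40 = 7·0 + 13·8 + 1·15 = 0
t_41 = 7·0 + 13·0 + 1·8 = 8
t_42 = 7·8 + 13·0 + 1·0 = 5
t_43 = 7·5 + 13·8 + 1·0 = 3
t_44 = 7·3 + 13·5 + 1·8 = 9
t_45 = 7·9 + 13·3 + 1·5 = 5
t_46 = 7·5 + 13·9 + 1·3 = 2
t_47 = 7·2 + 13·5 + 1·9 = 3
t_48 = 7·3 + 13·2 + 1·5 = 1
t_49 = 7·1 + 13·3 + 1·2 = 14
t_50 = 7·14 + 13·1 + 1·3 = 12
t_51 = 7·12 + 13·14 + 1·1 = 12
t_52 = 7·12 + 13·12 + 1·14 = 16
t_53 = 7·16 + 13·12 + 1·12 = 8
t_54 = 7·8 + 13·16 + 1·12 = 4
t_55 = 7·4 + 13·8 + 1·16 = 12
t_56 = 7·12 + 13·4 + 1·8 = 8
t_57 = 7·8 + 13·12 + 1·4 = 12
t_58 = 7·12 + 13·8 + 1·12 = 13
t_59 = 7·13 + 13·12 + 1·8 = 0
t_60 = 7·0 + 13·13 + 1·12 = 11
t_61 = 7·11 + 13·0 + 1·13 = 5
t_62 = 7·5 + 13·11 + 1·0 = 8
t_63 = 7·8 + 13·5 + 1·11 = 13
t_64 = 7·13 + 13·8 + 1·5 = 13
t_65 = 7·13 + 13·13 + 1·8 = 13
t_66 = 7·13 + 13·13 + 1·13 = 1
t_67 = 7·1 + 13·13 + 1·13 = 2
t_68 = 7·2 + 13·1 + 1·13 = 6
t_69 = 7·6 + 13·2 + 1·1 = 1
t_70 = 7·1 + 13·6 + 1·2 = 2
t_71 = 7·2 + 13·1 + 1·6 = 16
t_72 = 7·16 + 13·2 + 1·1 = 3
t_73 = 7·3 + 13·16 + 1·2 = 10
t_74 = 7·10 + 13·3 + 1·16 = 6
t_75 = 7·6 + 13·10 + 1·3 = 5
t_76 = 7·5 + 13·6 + 1·10 = 4
t_77 = 7·4 + 13·5 + 1·6 = 14
t_78 = 7·14 + 13·4 + 1·5 = 2
t_79 = 7·2 + 13·14 + 1·4 = 13
t_80 = 7·13 + 13·2 + 1·14 = 12
t_81 = 7·12 + 13·13 + 1·2 = 0
t_82 = 7·0 + 13·12 + 1·13 = 16
t_83 = 7·16 + 13·0 + 1·12 = 5
t_84 = 7·5 + 13·16 + 1·0 = 5
t_85 = 7·5 + 13·5 + 1·16 = 14
t_86 = 7·14 + 13·5 + 1·5 = 15
t_87 = 7·15 + 13·14 + 1·5 = 3
t_88 = 7·3 + 13·15 + 1·14 = 9
t_89 = 7·9 + 13·3 + 1·15 = 15
t_90 = 7·15 + 13·9 + 1·3 = 4
t_91 = 7·4 + 13·15 + 1·9 = 11
t_92 = 7·11 + 13·4 + 1·15 = 8
t_93 = 7·8 + 13·11 + 1·4 = 16
t_94 = 7·16 + 13·8 + 1·11 = 6
t_95 = 7·6 + 13·16 + 1·8 = 3
t_96 = 7·3 + 13·6 + 1·16 = 13
t_97 = 7·13 + 13·3 + 1·6 = 0
t_98 = 7·0 + 13·13 + 1·3 = 2
t_99 = 7·2 + 13·0 + 1·13 = 10
t_100 = 7·10 + 13·2 + 1·0 = 11
t_101 = 7·11 + 13·10 + 1·2 = 5
t_102 = 7·5 + 13·11 + 1·10 = 1
t_103 = 7·1 + 13·5 + 1·11 = 15
t_104 = 7·15 + 13·1 + 1·5 = 4
t_105 = 7·4 + 13·15 + 1·1 = 3
t_106 = 7·3 + 13·4 + 1·15 = 3
t_107 = 7·3 + 13·3 + 1·4 = 13
t_108 = 7·13 + 13·3 + 1·3 = 14
t_109 = 7·14 + 13·13 + 1·3 = 15
t_110 = 7·15 + 13·14 + 1·13 = 11
t_111 = 7·11 + 13·15 + 1·14 = 14
t_112 = 7·14 + 13·11 + 1·15 = 1
t_113 = 7·1 + 13·14 + 1·11 = 13
t_114 = 7·13 + 13·1 + 1·14 = 16
t_115 = 7·16 + 13·13 + 1·1 = 10
t_116 = 7·10 + 13·16 + 1·13 = 2
t_117 = 7·2 + 13·10 + 1·16 = 7
t_118 = 7·7 + 13·2 + 1·10 = 0
t_119 = 7·0 + 13·7 + 1·2 = 8
t_120 = 7·8 + 13·0 + 1·7 = 12
t_121 = 7·12 + 13·8 + 1·0 = 1
t_122 = 7·1 + 13·12 + 1·8 = 1
t_123 = 7·1 + 13·1 + 1·12 = 15
t_124 = 7·15 + 13·1 + 1·1 = 0
t_125 = 7·0 + 13·15 + 1·1 = 9
t_126 = 7·9 + 13·0 + 1·15 = 10
t_127 = 7·10 + 13·9 + 1·0 = 0
t_128 = 7·0 + 13·10 + 1·9 = 3
t_129 = 7·3 + 13·0 + 1·10 = 14
t_130 = 7·14 + 13·3 + 1·0 = 1
t_131 = 7·1 + 13·14 + 1·3 = 5
t_132 = 7·5 + 13·1 + 1·14 = 11
t_133 = 7·11 + 13·5 + 1·1 = 7
t_134 = 7·7 + 13·11 + 1·5 = 10
t_135 = 7·10 + 13·7 + 1·11 = 2
t_136 = 7·2 + 13·10 + 1·7 = 15
t_137 = 7·15 + 13·2 + 1·10 = 5
t_138 = 7·5 + 13·15 + 1·2 = 11
t_139 = 7·11 + 13·5 + 1·15 = 4
t_140 = 7·4 + 13·11 + 1·5 = 6
t_141 = 7·6 + 13·4 + 1·11 = 3
t_142 = 7·3 + 13·6 + 1·4 = 1
t_143 = 7·1 + 13·3 + 1·6 = 1
t_144 = 7·1 + 13·1 + 1·3 = 6
t_145 = 7·6 + 13·1 + 1·1 = 5
t_146 = 7·5 + 13·6 + 1·1 = 12
t_147 = 7·12 + 13·5 + 1·6 = 2
t_148 = 7·2 + 13·12 + 1·5 = 5
t_149 = 7·5 + 13·2 + 1·12 = 5
t_150 = 7·5 + 13·5 + 1·2 = 0
t_151 = 7·0 + 13·5 + 1·5 = 2
t_152 = 7·2 + 13·0 + 1·5 = 2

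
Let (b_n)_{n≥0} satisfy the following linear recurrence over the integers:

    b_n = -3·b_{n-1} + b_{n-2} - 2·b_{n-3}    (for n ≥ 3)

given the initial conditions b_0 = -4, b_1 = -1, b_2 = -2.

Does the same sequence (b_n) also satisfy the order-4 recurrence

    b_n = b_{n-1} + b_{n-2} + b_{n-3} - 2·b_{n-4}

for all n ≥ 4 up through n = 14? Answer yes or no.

Terms b_0..b_14: -4, -1, -2, 13, -39, 134, -467, 1613, -5574, 19269, -66607, 230238, -795859, 2751029, -9509422
n=4: candidate gives 18, actual b_4 = -39 ✗

no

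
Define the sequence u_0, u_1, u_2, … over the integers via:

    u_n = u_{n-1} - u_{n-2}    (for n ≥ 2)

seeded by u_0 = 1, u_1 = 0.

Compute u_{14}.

u_2 = 1·0 + -1·1 = -1
u_3 = 1·-1 + -1·0 = -1
u_4 = 1·-1 + -1·-1 = 0
u_5 = 1·0 + -1·-1 = 1
u_6 = 1·1 + -1·0 = 1
u_7 = 1·1 + -1·1 = 0
(u_6, u_7) = (1, 0) = (u_0, u_1), so the sequence has period 6.
14 ≡ 2 (mod 6), hence u_14 = u_2 = -1.

-1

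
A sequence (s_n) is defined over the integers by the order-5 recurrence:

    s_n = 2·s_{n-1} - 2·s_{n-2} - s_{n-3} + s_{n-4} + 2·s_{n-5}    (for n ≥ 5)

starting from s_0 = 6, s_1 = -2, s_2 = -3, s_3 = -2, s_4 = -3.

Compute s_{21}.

-1531

s_5 = 2·-3 + -2·-2 + -1·-3 + 1·-2 + 2·6 = 11
s_6 = 2·11 + -2·-3 + -1·-2 + 1·-3 + 2·-2 = 23
s_7 = 2·23 + -2·11 + -1·-3 + 1·-2 + 2·-3 = 19
s_8 = 2·19 + -2·23 + -1·11 + 1·-3 + 2·-2 = -26
s_9 = 2·-26 + -2·19 + -1·23 + 1·11 + 2·-3 = -108
s_10 = 2·-108 + -2·-26 + -1·19 + 1·23 + 2·11 = -138
s_11 = 2·-138 + -2·-108 + -1·-26 + 1·19 + 2·23 = 31
s_12 = 2·31 + -2·-138 + -1·-108 + 1·-26 + 2·19 = 458
s_13 = 2·458 + -2·31 + -1·-138 + 1·-108 + 2·-26 = 832
s_14 = 2·832 + -2·458 + -1·31 + 1·-138 + 2·-108 = 363
s_15 = 2·363 + -2·832 + -1·458 + 1·31 + 2·-138 = -1641
s_16 = 2·-1641 + -2·363 + -1·832 + 1·458 + 2·31 = -4320
s_17 = 2·-4320 + -2·-1641 + -1·363 + 1·832 + 2·458 = -3973
s_18 = 2·-3973 + -2·-4320 + -1·-1641 + 1·363 + 2·832 = 4362
s_19 = 2·4362 + -2·-3973 + -1·-4320 + 1·-1641 + 2·363 = 20075
s_20 = 2·20075 + -2·4362 + -1·-3973 + 1·-4320 + 2·-1641 = 27797
s_21 = 2·27797 + -2·20075 + -1·4362 + 1·-3973 + 2·-4320 = -1531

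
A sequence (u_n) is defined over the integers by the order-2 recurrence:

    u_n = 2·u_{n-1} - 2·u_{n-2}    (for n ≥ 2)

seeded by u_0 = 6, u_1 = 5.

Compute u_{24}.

24576

u_2 = 2·5 + -2·6 = -2
u_3 = 2·-2 + -2·5 = -14
u_4 = 2·-14 + -2·-2 = -24
u_5 = 2·-24 + -2·-14 = -20
u_6 = 2·-20 + -2·-24 = 8
u_7 = 2·8 + -2·-20 = 56
u_8 = 2·56 + -2·8 = 96
u_9 = 2·96 + -2·56 = 80
u_10 = 2·80 + -2·96 = -32
u_11 = 2·-32 + -2·80 = -224
u_12 = 2·-224 + -2·-32 = -384
u_13 = 2·-384 + -2·-224 = -320
u_14 = 2·-320 + -2·-384 = 128
u_15 = 2·128 + -2·-320 = 896
u_16 = 2·896 + -2·128 = 1536
u_17 = 2·1536 + -2·896 = 1280
u_18 = 2·1280 + -2·1536 = -512
u_19 = 2·-512 + -2·1280 = -3584
u_20 = 2·-3584 + -2·-512 = -6144
u_21 = 2·-6144 + -2·-3584 = -5120
u_22 = 2·-5120 + -2·-6144 = 2048
u_23 = 2·2048 + -2·-5120 = 14336
u_24 = 2·14336 + -2·2048 = 24576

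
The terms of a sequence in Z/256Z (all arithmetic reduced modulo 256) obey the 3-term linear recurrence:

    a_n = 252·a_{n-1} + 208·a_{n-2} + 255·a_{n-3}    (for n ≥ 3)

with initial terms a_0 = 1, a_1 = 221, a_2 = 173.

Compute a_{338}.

a_3 = 252·173 + 208·221 + 255·1 = 219
a_4 = 252·219 + 208·173 + 255·221 = 71
a_5 = 252·71 + 208·219 + 255·173 = 39
a_6 = 252·39 + 208·71 + 255·219 = 57
a_7 = 252·57 + 208·39 + 255·71 = 133
a_8 = 252·133 + 208·57 + 255·39 = 21
Continuing the recurrence:
  a_9 = 131;  a_10 = 127;  a_11 = 95;  a_12 = 49;  a_13 = 237;  a_14 = 189
  a_15 = 107;  a_16 = 247;  a_17 = 87;  a_18 = 233;  a_19 = 21;  a_20 = 165
  a_21 = 147;  a_22 = 175;  a_23 = 15;  a_24 = 97;  a_25 = 253;  a_26 = 205
  a_27 = 251;  a_28 = 167;  a_29 = 135;  a_30 = 153;  a_31 = 165;  a_32 = 53
  a_33 = 163;  a_34 = 223;  a_35 = 191;  a_36 = 145;  a_37 = 13;  a_38 = 221
  a_39 = 139;  a_40 = 87;  a_41 = 183;  a_42 = 73;  a_43 = 53;  a_44 = 197
  a_45 = 179;  a_46 = 15;  a_47 = 111;  a_48 = 193;  a_49 = 29;  a_50 = 237
  a_51 = 27;  a_52 = 7;  a_53 = 231;  a_54 = 249;  a_55 = 197;  a_56 = 85
  a_57 = 195;  a_58 = 63;  a_59 = 31;  a_60 = 241;  a_61 = 45;  a_62 = 253
  a_63 = 171;  a_64 = 183;  a_65 = 23;  a_66 = 169;  a_67 = 85;  a_68 = 229
  a_69 = 211;  a_70 = 111;  a_71 = 207;  a_72 = 33;  a_73 = 61;  a_74 = 13
  a_75 = 59;  a_76 = 103;  a_77 = 71;  a_78 = 89;  a_79 = 229;  a_80 = 117
  a_81 = 227;  a_82 = 159;  a_83 = 127;  a_84 = 81;  a_85 = 77;  a_86 = 29
  a_87 = 203;  a_88 = 23;  a_89 = 119;  a_90 = 9;  a_91 = 117;  a_92 = 5
  a_93 = 243;  a_94 = 207;  a_95 = 47;  a_96 = 129;  a_97 = 93;  a_98 = 45
  a_99 = 91;  a_100 = 199;  a_101 = 167;  a_102 = 185;  a_103 = 5;  a_104 = 149
  a_105 = 3;  a_106 = 255;  a_107 = 223;  a_108 = 177;  a_109 = 109;  a_110 = 61
  a_111 = 235;  a_112 = 119;  a_113 = 215;  a_114 = 105;  a_115 = 149;  a_116 = 37
  a_117 = 19;  a_118 = 47;  a_119 = 143;  a_120 = 225;  a_121 = 125;  a_122 = 77
  a_123 = 123;  a_124 = 39;  a_125 = 7;  a_126 = 25;  a_127 = 37;  a_128 = 181
  a_129 = 35;  a_130 = 95;  a_131 = 63;  a_132 = 17;  a_133 = 141;  a_134 = 93
  a_135 = 11;  a_136 = 215;  a_137 = 55;  a_138 = 201;  a_139 = 181;  a_140 = 69
  a_141 = 51;  a_142 = 143;  a_143 = 239;  a_144 = 65;  a_145 = 157;  a_146 = 109
  a_147 = 155;  a_148 = 135;  a_149 = 103;  a_150 = 121;  a_151 = 69;  a_152 = 213
  a_153 = 67;  a_154 = 191;  a_155 = 159;  a_156 = 113;  a_157 = 173;  a_158 = 125
  a_159 = 43;  a_160 = 55;  a_161 = 151;  a_162 = 41;  a_163 = 213;  a_164 = 101
  a_165 = 83;  a_166 = 239;  a_167 = 79;  a_168 = 161;  a_169 = 189;  a_170 = 141
  a_171 = 187;  a_172 = 231;  a_173 = 199;  a_174 = 217;  a_175 = 101;  a_176 = 245
  a_177 = 99;  a_178 = 31;  a_179 = 255;  a_180 = 209;  a_181 = 205;  a_182 = 157
  a_183 = 75;  a_184 = 151;  a_185 = 247;  a_186 = 137;  a_187 = 245;  a_188 = 133
  a_189 = 115;  a_190 = 79;  a_191 = 175;  a_192 = 1;  a_193 = 221;  a_194 = 173
  a_195 = 219;  a_196 = 71;  a_197 = 39;  a_198 = 57;  a_199 = 133;  a_200 = 21
  a_201 = 131;  a_202 = 127;  a_203 = 95;  a_204 = 49;  a_205 = 237;  a_206 = 189
  a_207 = 107;  a_208 = 247;  a_209 = 87;  a_210 = 233;  a_211 = 21;  a_212 = 165
  a_213 = 147;  a_214 = 175;  a_215 = 15;  a_216 = 97;  a_217 = 253;  a_218 = 205
  a_219 = 251;  a_220 = 167;  a_221 = 135;  a_222 = 153;  a_223 = 165;  a_224 = 53
  a_225 = 163;  a_226 = 223;  a_227 = 191;  a_228 = 145;  a_229 = 13;  a_230 = 221
  a_231 = 139;  a_232 = 87;  a_233 = 183;  a_234 = 73;  a_235 = 53;  a_236 = 197
  a_237 = 179;  a_238 = 15;  a_239 = 111;  a_240 = 193;  a_241 = 29;  a_242 = 237
  a_243 = 27;  a_244 = 7;  a_245 = 231;  a_246 = 249;  a_247 = 197;  a_248 = 85
  a_249 = 195;  a_250 = 63;  a_251 = 31;  a_252 = 241;  a_253 = 45;  a_254 = 253
  a_255 = 171;  a_256 = 183;  a_257 = 23;  a_258 = 169;  a_259 = 85;  a_260 = 229
  a_261 = 211;  a_262 = 111;  a_263 = 207;  a_264 = 33;  a_265 = 61;  a_266 = 13
  a_267 = 59;  a_268 = 103;  a_269 = 71;  a_270 = 89;  a_271 = 229;  a_272 = 117
  a_273 = 227;  a_274 = 159;  a_275 = 127;  a_276 = 81;  a_277 = 77;  a_278 = 29
  a_279 = 203;  a_280 = 23;  a_281 = 119;  a_282 = 9;  a_283 = 117;  a_284 = 5
  a_285 = 243;  a_286 = 207;  a_287 = 47;  a_288 = 129;  a_289 = 93;  a_290 = 45
  a_291 = 91;  a_292 = 199;  a_293 = 167;  a_294 = 185;  a_295 = 5;  a_296 = 149
  a_297 = 3;  a_298 = 255;  a_299 = 223;  a_300 = 177;  a_301 = 109;  a_302 = 61
  a_303 = 235;  a_304 = 119;  a_305 = 215;  a_306 = 105;  a_307 = 149;  a_308 = 37
  a_309 = 19;  a_310 = 47;  a_311 = 143;  a_312 = 225;  a_313 = 125;  a_314 = 77
  a_315 = 123;  a_316 = 39;  a_317 = 7;  a_318 = 25;  a_319 = 37;  a_320 = 181
  a_321 = 35;  a_322 = 95;  a_323 = 63;  a_324 = 17;  a_325 = 141;  a_326 = 93
  a_327 = 11;  a_328 = 215;  a_329 = 55;  a_330 = 201;  a_331 = 181;  a_332 = 69
  a_333 = 51;  a_334 = 143;  a_335 = 239;  a_336 = 65
a_337 = 252·65 + 208·239 + 255·143 = 157
a_338 = 252·157 + 208·65 + 255·239 = 109

109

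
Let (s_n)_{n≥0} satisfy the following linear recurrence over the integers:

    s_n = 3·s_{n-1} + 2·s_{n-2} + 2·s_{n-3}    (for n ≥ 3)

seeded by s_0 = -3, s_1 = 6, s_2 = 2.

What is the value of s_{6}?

680

s_3 = 3·2 + 2·6 + 2·-3 = 12
s_4 = 3·12 + 2·2 + 2·6 = 52
s_5 = 3·52 + 2·12 + 2·2 = 184
s_6 = 3·184 + 2·52 + 2·12 = 680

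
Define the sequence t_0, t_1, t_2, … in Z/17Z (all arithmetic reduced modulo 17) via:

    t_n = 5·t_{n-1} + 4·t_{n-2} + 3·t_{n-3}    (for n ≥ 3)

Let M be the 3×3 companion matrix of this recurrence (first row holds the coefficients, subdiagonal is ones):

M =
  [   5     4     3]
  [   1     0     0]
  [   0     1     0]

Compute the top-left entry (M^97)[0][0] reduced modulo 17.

0

(M^97)[0][0] is the top entry after applying M 97 times to the unit state (1, 0, 0). Equivalently it is h_{99} for the auxiliary sequence (h_n) obeying the same recurrence with h_2 = 1 and h_i = 0 for 0 ≤ i < 2:
h_3 = 5·1 + 4·0 + 3·0 = 5
h_4 = 5·5 + 4·1 + 3·0 = 12
h_5 = 5·12 + 4·5 + 3·1 = 15
h_6 = 5·15 + 4·12 + 3·5 = 2
h_7 = 5·2 + 4·15 + 3·12 = 4
h_8 = 5·4 + 4·2 + 3·15 = 5
h_9 = 5·5 + 4·4 + 3·2 = 13
h_10 = 5·13 + 4·5 + 3·4 = 12
h_11 = 5·12 + 4·13 + 3·5 = 8
h_12 = 5·8 + 4·12 + 3·13 = 8
h_13 = 5·8 + 4·8 + 3·12 = 6
h_14 = 5·6 + 4·8 + 3·8 = 1
h_15 = 5·1 + 4·6 + 3·8 = 2
h_16 = 5·2 + 4·1 + 3·6 = 15
h_17 = 5·15 + 4·2 + 3·1 = 1
h_18 = 5·1 + 4·15 + 3·2 = 3
h_19 = 5·3 + 4·1 + 3·15 = 13
h_20 = 5·13 + 4·3 + 3·1 = 12
h_21 = 5·12 + 4·13 + 3·3 = 2
h_22 = 5·2 + 4·12 + 3·13 = 12
h_23 = 5·12 + 4·2 + 3·12 = 2
h_24 = 5·2 + 4·12 + 3·2 = 13
h_25 = 5·13 + 4·2 + 3·12 = 7
h_26 = 5·7 + 4·13 + 3·2 = 8
h_27 = 5·8 + 4·7 + 3·13 = 5
h_28 = 5·5 + 4·8 + 3·7 = 10
h_29 = 5·10 + 4·5 + 3·8 = 9
h_30 = 5·9 + 4·10 + 3·5 = 15
h_31 = 5·15 + 4·9 + 3·10 = 5
h_32 = 5·5 + 4·15 + 3·9 = 10
h_33 = 5·10 + 4·5 + 3·15 = 13
h_34 = 5·13 + 4·10 + 3·5 = 1
h_35 = 5·1 + 4·13 + 3·10 = 2
h_36 = 5·2 + 4·1 + 3·13 = 2
h_37 = 5·2 + 4·2 + 3·1 = 4
h_38 = 5·4 + 4·2 + 3·2 = 0
h_39 = 5·0 + 4·4 + 3·2 = 5
h_40 = 5·5 + 4·0 + 3·4 = 3
h_41 = 5·3 + 4·5 + 3·0 = 1
h_42 = 5·1 + 4·3 + 3·5 = 15
h_43 = 5·15 + 4·1 + 3·3 = 3
h_44 = 5·3 + 4·15 + 3·1 = 10
h_45 = 5·10 + 4·3 + 3·15 = 5
h_46 = 5·5 + 4·10 + 3·3 = 6
h_47 = 5·6 + 4·5 + 3·10 = 12
h_48 = 5·12 + 4·6 + 3·5 = 14
h_49 = 5·14 + 4·12 + 3·6 = 0
h_50 = 5·0 + 4·14 + 3·12 = 7
h_51 = 5·7 + 4·0 + 3·14 = 9
h_52 = 5·9 + 4·7 + 3·0 = 5
h_53 = 5·5 + 4·9 + 3·7 = 14
h_54 = 5·14 + 4·5 + 3·9 = 15
h_55 = 5·15 + 4·14 + 3·5 = 10
h_56 = 5·10 + 4·15 + 3·14 = 16
h_57 = 5·16 + 4·10 + 3·15 = 12
h_58 = 5·12 + 4·16 + 3·10 = 1
h_59 = 5·1 + 4·12 + 3·16 = 16
h_60 = 5·16 + 4·1 + 3·12 = 1
h_61 = 5·1 + 4·16 + 3·1 = 4
h_62 = 5·4 + 4·1 + 3·16 = 4
h_63 = 5·4 + 4·4 + 3·1 = 5
h_64 = 5·5 + 4·4 + 3·4 = 2
h_65 = 5·2 + 4·5 + 3·4 = 8
h_66 = 5·8 + 4·2 + 3·5 = 12
h_67 = 5·12 + 4·8 + 3·2 = 13
h_68 = 5·13 + 4·12 + 3·8 = 1
h_69 = 5·1 + 4·13 + 3·12 = 8
h_70 = 5·8 + 4·1 + 3·13 = 15
h_71 = 5·15 + 4·8 + 3·1 = 8
h_72 = 5·8 + 4·15 + 3·8 = 5
h_73 = 5·5 + 4·8 + 3·15 = 0
h_74 = 5·0 + 4·5 + 3·8 = 10
h_75 = 5·10 + 4·0 + 3·5 = 14
h_76 = 5·14 + 4·10 + 3·0 = 8
h_77 = 5·8 + 4·14 + 3·10 = 7
h_78 = 5·7 + 4·8 + 3·14 = 7
h_79 = 5·7 + 4·7 + 3·8 = 2
h_80 = 5·2 + 4·7 + 3·7 = 8
h_81 = 5·8 + 4·2 + 3·7 = 1
h_82 = 5·1 + 4·8 + 3·2 = 9
h_83 = 5·9 + 4·1 + 3·8 = 5
h_84 = 5·5 + 4·9 + 3·1 = 13
h_85 = 5·13 + 4·5 + 3·9 = 10
h_86 = 5·10 + 4·13 + 3·5 = 15
h_87 = 5·15 + 4·10 + 3·13 = 1
h_88 = 5·1 + 4·15 + 3·10 = 10
h_89 = 5·10 + 4·1 + 3·15 = 14
h_90 = 5·14 + 4·10 + 3·1 = 11
h_91 = 5·11 + 4·14 + 3·10 = 5
h_92 = 5·5 + 4·11 + 3·14 = 9
h_93 = 5·9 + 4·5 + 3·11 = 13
h_94 = 5·13 + 4·9 + 3·5 = 14
h_95 = 5·14 + 4·13 + 3·9 = 13
h_96 = 5·13 + 4·14 + 3·13 = 7
h_97 = 5·7 + 4·13 + 3·14 = 10
h_98 = 5·10 + 4·7 + 3·13 = 15
h_99 = 5·15 + 4·10 + 3·7 = 0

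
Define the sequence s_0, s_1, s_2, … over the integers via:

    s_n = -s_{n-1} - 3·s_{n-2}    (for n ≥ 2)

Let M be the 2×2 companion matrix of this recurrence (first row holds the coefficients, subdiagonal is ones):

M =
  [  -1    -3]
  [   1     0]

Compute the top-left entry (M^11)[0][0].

(M^11)[0][0] is the top entry after applying M 11 times to the unit state (1, 0). Equivalently it is h_{12} for the auxiliary sequence (h_n) obeying the same recurrence with h_1 = 1 and h_i = 0 for 0 ≤ i < 1:
h_2 = -1·1 + -3·0 = -1
h_3 = -1·-1 + -3·1 = -2
h_4 = -1·-2 + -3·-1 = 5
h_5 = -1·5 + -3·-2 = 1
h_6 = -1·1 + -3·5 = -16
h_7 = -1·-16 + -3·1 = 13
h_8 = -1·13 + -3·-16 = 35
h_9 = -1·35 + -3·13 = -74
h_10 = -1·-74 + -3·35 = -31
h_11 = -1·-31 + -3·-74 = 253
h_12 = -1·253 + -3·-31 = -160

-160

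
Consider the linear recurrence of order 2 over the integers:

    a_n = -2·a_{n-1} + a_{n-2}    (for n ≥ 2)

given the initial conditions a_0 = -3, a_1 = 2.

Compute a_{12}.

a_2 = -2·2 + 1·-3 = -7
a_3 = -2·-7 + 1·2 = 16
a_4 = -2·16 + 1·-7 = -39
a_5 = -2·-39 + 1·16 = 94
a_6 = -2·94 + 1·-39 = -227
a_7 = -2·-227 + 1·94 = 548
a_8 = -2·548 + 1·-227 = -1323
a_9 = -2·-1323 + 1·548 = 3194
a_10 = -2·3194 + 1·-1323 = -7711
a_11 = -2·-7711 + 1·3194 = 18616
a_12 = -2·18616 + 1·-7711 = -44943

-44943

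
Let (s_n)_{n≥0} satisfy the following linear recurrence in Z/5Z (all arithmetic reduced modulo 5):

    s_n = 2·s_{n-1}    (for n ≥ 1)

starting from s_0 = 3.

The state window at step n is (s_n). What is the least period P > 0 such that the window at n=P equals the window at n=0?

4

n=0: window = (3)
n=1: window = (1)
n=2: window = (2)
n=3: window = (4)
n=4: window = (3)
window at n=4 equals window at n=0 → period = 4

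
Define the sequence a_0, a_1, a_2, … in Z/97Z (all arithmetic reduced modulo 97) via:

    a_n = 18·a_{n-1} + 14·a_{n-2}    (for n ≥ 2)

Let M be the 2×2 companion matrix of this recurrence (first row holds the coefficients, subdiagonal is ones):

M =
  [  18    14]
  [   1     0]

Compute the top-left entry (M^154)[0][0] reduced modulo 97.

11

(M^154)[0][0] is the top entry after applying M 154 times to the unit state (1, 0). Equivalently it is h_{155} for the auxiliary sequence (h_n) obeying the same recurrence with h_1 = 1 and h_i = 0 for 0 ≤ i < 1:
h_2 = 18·1 + 14·0 = 18
h_3 = 18·18 + 14·1 = 47
h_4 = 18·47 + 14·18 = 31
h_5 = 18·31 + 14·47 = 52
h_6 = 18·52 + 14·31 = 12
h_7 = 18·12 + 14·52 = 71
h_8 = 18·71 + 14·12 = 88
h_9 = 18·88 + 14·71 = 56
h_10 = 18·56 + 14·88 = 9
h_11 = 18·9 + 14·56 = 73
h_12 = 18·73 + 14·9 = 82
h_13 = 18·82 + 14·73 = 73
h_14 = 18·73 + 14·82 = 37
h_15 = 18·37 + 14·73 = 39
h_16 = 18·39 + 14·37 = 56
h_17 = 18·56 + 14·39 = 2
h_18 = 18·2 + 14·56 = 44
h_19 = 18·44 + 14·2 = 44
h_20 = 18·44 + 14·44 = 50
h_21 = 18·50 + 14·44 = 61
h_22 = 18·61 + 14·50 = 52
h_23 = 18·52 + 14·61 = 44
h_24 = 18·44 + 14·52 = 65
h_25 = 18·65 + 14·44 = 40
h_26 = 18·40 + 14·65 = 78
h_27 = 18·78 + 14·40 = 24
h_28 = 18·24 + 14·78 = 69
h_29 = 18·69 + 14·24 = 26
h_30 = 18·26 + 14·69 = 76
h_31 = 18·76 + 14·26 = 83
h_32 = 18·83 + 14·76 = 36
h_33 = 18·36 + 14·83 = 64
h_34 = 18·64 + 14·36 = 7
h_35 = 18·7 + 14·64 = 52
h_36 = 18·52 + 14·7 = 64
h_37 = 18·64 + 14·52 = 37
h_38 = 18·37 + 14·64 = 10
h_39 = 18·10 + 14·37 = 19
h_40 = 18·19 + 14·10 = 94
h_41 = 18·94 + 14·19 = 18
h_42 = 18·18 + 14·94 = 88
h_43 = 18·88 + 14·18 = 90
h_44 = 18·90 + 14·88 = 39
h_45 = 18·39 + 14·90 = 22
h_46 = 18·22 + 14·39 = 69
h_47 = 18·69 + 14·22 = 95
h_48 = 18·95 + 14·69 = 57
h_49 = 18·57 + 14·95 = 28
h_50 = 18·28 + 14·57 = 41
h_51 = 18·41 + 14·28 = 63
h_52 = 18·63 + 14·41 = 59
h_53 = 18·59 + 14·63 = 4
h_54 = 18·4 + 14·59 = 25
h_55 = 18·25 + 14·4 = 21
h_56 = 18·21 + 14·25 = 49
h_57 = 18·49 + 14·21 = 12
h_58 = 18·12 + 14·49 = 29
h_59 = 18·29 + 14·12 = 11
h_60 = 18·11 + 14·29 = 22
h_61 = 18·22 + 14·11 = 65
h_62 = 18·65 + 14·22 = 23
h_63 = 18·23 + 14·65 = 63
h_64 = 18·63 + 14·23 = 1
h_65 = 18·1 + 14·63 = 27
h_66 = 18·27 + 14·1 = 15
h_67 = 18·15 + 14·27 = 66
h_68 = 18·66 + 14·15 = 40
h_69 = 18·40 + 14·66 = 92
h_70 = 18·92 + 14·40 = 82
h_71 = 18·82 + 14·92 = 48
h_72 = 18·48 + 14·82 = 72
h_73 = 18·72 + 14·48 = 28
h_74 = 18·28 + 14·72 = 57
h_75 = 18·57 + 14·28 = 60
h_76 = 18·60 + 14·57 = 35
h_77 = 18·35 + 14·60 = 15
h_78 = 18·15 + 14·35 = 81
h_79 = 18·81 + 14·15 = 19
h_80 = 18·19 + 14·81 = 21
h_81 = 18·21 + 14·19 = 62
h_82 = 18·62 + 14·21 = 52
h_83 = 18·52 + 14·62 = 58
h_84 = 18·58 + 14·52 = 26
h_85 = 18·26 + 14·58 = 19
h_86 = 18·19 + 14·26 = 27
h_87 = 18·27 + 14·19 = 73
h_88 = 18·73 + 14·27 = 43
h_89 = 18·43 + 14·73 = 50
h_90 = 18·50 + 14·43 = 47
h_91 = 18·47 + 14·50 = 91
h_92 = 18·91 + 14·47 = 65
h_93 = 18·65 + 14·91 = 19
h_94 = 18·19 + 14·65 = 88
h_95 = 18·88 + 14·19 = 7
h_96 = 18·7 + 14·88 = 0
h_97 = 18·0 + 14·7 = 1
h_98 = 18·1 + 14·0 = 18
h_99 = 18·18 + 14·1 = 47
h_100 = 18·47 + 14·18 = 31
h_101 = 18·31 + 14·47 = 52
h_102 = 18·52 + 14·31 = 12
h_103 = 18·12 + 14·52 = 71
h_104 = 18·71 + 14·12 = 88
h_105 = 18·88 + 14·71 = 56
h_106 = 18·56 + 14·88 = 9
h_107 = 18·9 + 14·56 = 73
h_108 = 18·73 + 14·9 = 82
h_109 = 18·82 + 14·73 = 73
h_110 = 18·73 + 14·82 = 37
h_111 = 18·37 + 14·73 = 39
h_112 = 18·39 + 14·37 = 56
h_113 = 18·56 + 14·39 = 2
h_114 = 18·2 + 14·56 = 44
h_115 = 18·44 + 14·2 = 44
h_116 = 18·44 + 14·44 = 50
h_117 = 18·50 + 14·44 = 61
h_118 = 18·61 + 14·50 = 52
h_119 = 18·52 + 14·61 = 44
h_120 = 18·44 + 14·52 = 65
h_121 = 18·65 + 14·44 = 40
h_122 = 18·40 + 14·65 = 78
h_123 = 18·78 + 14·40 = 24
h_124 = 18·24 + 14·78 = 69
h_125 = 18·69 + 14·24 = 26
h_126 = 18·26 + 14·69 = 76
h_127 = 18·76 + 14·26 = 83
h_128 = 18·83 + 14·76 = 36
h_129 = 18·36 + 14·83 = 64
h_130 = 18·64 + 14·36 = 7
h_131 = 18·7 + 14·64 = 52
h_132 = 18·52 + 14·7 = 64
h_133 = 18·64 + 14·52 = 37
h_134 = 18·37 + 14·64 = 10
h_135 = 18·10 + 14·37 = 19
h_136 = 18·19 + 14·10 = 94
h_137 = 18·94 + 14·19 = 18
h_138 = 18·18 + 14·94 = 88
h_139 = 18·88 + 14·18 = 90
h_140 = 18·90 + 14·88 = 39
h_141 = 18·39 + 14·90 = 22
h_142 = 18·22 + 14·39 = 69
h_143 = 18·69 + 14·22 = 95
h_144 = 18·95 + 14·69 = 57
h_145 = 18·57 + 14·95 = 28
h_146 = 18·28 + 14·57 = 41
h_147 = 18·41 + 14·28 = 63
h_148 = 18·63 + 14·41 = 59
h_149 = 18·59 + 14·63 = 4
h_150 = 18·4 + 14·59 = 25
h_151 = 18·25 + 14·4 = 21
h_152 = 18·21 + 14·25 = 49
h_153 = 18·49 + 14·21 = 12
h_154 = 18·12 + 14·49 = 29
h_155 = 18·29 + 14·12 = 11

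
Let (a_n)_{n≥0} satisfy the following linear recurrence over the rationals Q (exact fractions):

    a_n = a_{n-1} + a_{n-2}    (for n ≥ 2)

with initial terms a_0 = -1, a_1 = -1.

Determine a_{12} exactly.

-233

a_2 = 1·-1 + 1·-1 = -2
a_3 = 1·-2 + 1·-1 = -3
a_4 = 1·-3 + 1·-2 = -5
a_5 = 1·-5 + 1·-3 = -8
a_6 = 1·-8 + 1·-5 = -13
a_7 = 1·-13 + 1·-8 = -21
a_8 = 1·-21 + 1·-13 = -34
a_9 = 1·-34 + 1·-21 = -55
a_10 = 1·-55 + 1·-34 = -89
a_11 = 1·-89 + 1·-55 = -144
a_12 = 1·-144 + 1·-89 = -233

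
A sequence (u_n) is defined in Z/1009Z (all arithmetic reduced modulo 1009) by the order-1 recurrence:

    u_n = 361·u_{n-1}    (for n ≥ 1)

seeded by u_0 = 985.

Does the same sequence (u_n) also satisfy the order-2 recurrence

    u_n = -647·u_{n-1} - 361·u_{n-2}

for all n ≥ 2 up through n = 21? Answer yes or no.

Terms u_0..u_21: 985, 417, 196, 126, 81, 989, 852, 836, 105, 572, 656, 710, 24, 592, 813, 883, 928, 20, 157, 173, 904, 437
n=2: candidate gives 196, actual u_2 = 196 ✓
n=3: candidate gives 126, actual u_3 = 126 ✓
n=4: candidate gives 81, actual u_4 = 81 ✓
n=5: candidate gives 989, actual u_5 = 989 ✓
n=6: candidate gives 852, actual u_6 = 852 ✓
n=7: candidate gives 836, actual u_7 = 836 ✓
n=8: candidate gives 105, actual u_8 = 105 ✓
n=9: candidate gives 572, actual u_9 = 572 ✓
n=10: candidate gives 656, actual u_10 = 656 ✓
n=11: candidate gives 710, actual u_11 = 710 ✓
n=12: candidate gives 24, actual u_12 = 24 ✓
n=13: candidate gives 592, actual u_13 = 592 ✓
n=14: candidate gives 813, actual u_14 = 813 ✓
n=15: candidate gives 883, actual u_15 = 883 ✓
n=16: candidate gives 928, actual u_16 = 928 ✓
n=17: candidate gives 20, actual u_17 = 20 ✓
n=18: candidate gives 157, actual u_18 = 157 ✓
n=19: candidate gives 173, actual u_19 = 173 ✓
n=20: candidate gives 904, actual u_20 = 904 ✓
n=21: candidate gives 437, actual u_21 = 437 ✓

yes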